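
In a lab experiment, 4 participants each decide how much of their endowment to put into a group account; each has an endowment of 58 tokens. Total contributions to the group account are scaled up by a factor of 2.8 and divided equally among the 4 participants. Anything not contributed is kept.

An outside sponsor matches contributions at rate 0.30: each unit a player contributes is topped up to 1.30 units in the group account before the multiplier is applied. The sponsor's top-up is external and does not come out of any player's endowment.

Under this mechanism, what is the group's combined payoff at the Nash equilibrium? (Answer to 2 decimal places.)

With the mechanism, a contributed unit returns 2.8 × 1.30 / 4 = 0.9100 per unit of net cost — still below 1 — so contributing 0 remains dominant for every player.
Everyone keeps their endowment and the group total is 4 × 58 = 232.

232.00 tokens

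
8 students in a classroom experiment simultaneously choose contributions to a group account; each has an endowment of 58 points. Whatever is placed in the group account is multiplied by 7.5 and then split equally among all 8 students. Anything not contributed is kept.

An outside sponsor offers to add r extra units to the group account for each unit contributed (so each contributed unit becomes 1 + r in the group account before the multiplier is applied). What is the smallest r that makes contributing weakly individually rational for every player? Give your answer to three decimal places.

With matching at rate r, one contributed unit becomes (1 + r) in the group account and returns 7.5 × (1 + r) / 8 to the contributor.
Setting this equal to 1: 1 + r = 8/7.5 = 1.0667.
So the minimum matching rate is r = 1.0667 − 1 = 0.067.

0.067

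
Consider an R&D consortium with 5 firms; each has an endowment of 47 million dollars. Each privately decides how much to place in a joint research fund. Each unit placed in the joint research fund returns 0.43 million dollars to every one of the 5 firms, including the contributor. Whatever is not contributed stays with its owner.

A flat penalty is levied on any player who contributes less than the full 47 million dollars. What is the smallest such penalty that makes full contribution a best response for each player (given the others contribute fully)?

Given the others contribute fully, the best deviation is to contribute 0 (any partial contribution still incurs the fine and gives up units whose private return 0.43 is below 1).
Deviating from 47 to 0 saves 47 million dollars but forfeits the deviator's share of the drop in the joint research fund: 0.43 × 47 = 20.21.
So the deviation gain is 47 − 20.21 = 26.79, and the fine must be at least 26.79 million dollars to wipe it out.

26.79 million dollars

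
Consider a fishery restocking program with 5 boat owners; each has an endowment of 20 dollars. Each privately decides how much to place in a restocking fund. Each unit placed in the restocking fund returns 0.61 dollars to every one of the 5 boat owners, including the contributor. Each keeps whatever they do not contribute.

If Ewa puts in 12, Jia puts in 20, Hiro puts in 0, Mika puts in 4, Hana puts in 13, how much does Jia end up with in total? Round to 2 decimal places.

Total contributed: 12 + 20 + 0 + 4 + 13 = 49.
Each receives 0.61 × 49 = 29.89 from the restocking fund.
Jia keeps 20 − 20 = 0, so Jia's payoff is 0 + 29.89 = 29.89.

29.89 dollars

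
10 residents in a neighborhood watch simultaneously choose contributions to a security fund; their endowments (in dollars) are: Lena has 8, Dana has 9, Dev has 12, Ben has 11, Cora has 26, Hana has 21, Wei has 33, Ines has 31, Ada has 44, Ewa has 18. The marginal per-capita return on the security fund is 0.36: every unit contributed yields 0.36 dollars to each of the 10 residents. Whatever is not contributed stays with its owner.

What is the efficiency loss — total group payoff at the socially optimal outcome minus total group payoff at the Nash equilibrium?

The private return per contributed unit is 0.36 < 1 for everyone, so the Nash equilibrium is zero contribution and the group total is Σ E_j = 8 + 9 + 12 + 11 + 26 + 21 + 33 + 31 + 44 + 18 = 213.
Each contributed unit returns 3.600 to the group, so the social optimum is full contribution by everyone: group total = 3.600 × 213 = 766.80.
Efficiency loss = (3.600 − 1) × 213 = 553.80.

553.80 dollars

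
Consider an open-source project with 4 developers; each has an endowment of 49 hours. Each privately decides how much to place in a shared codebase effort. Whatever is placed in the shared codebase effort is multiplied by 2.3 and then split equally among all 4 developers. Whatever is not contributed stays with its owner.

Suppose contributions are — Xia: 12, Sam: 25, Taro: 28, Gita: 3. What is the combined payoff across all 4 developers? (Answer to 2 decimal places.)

Total contributed: 12 + 25 + 28 + 3 = 68; total kept: 4 × 49 − 68 = 128.
The shared codebase effort pays out 2.3 × 68 = 156.40 in aggregate.
Group total = 128 + 156.40 = 284.40.

284.40 hours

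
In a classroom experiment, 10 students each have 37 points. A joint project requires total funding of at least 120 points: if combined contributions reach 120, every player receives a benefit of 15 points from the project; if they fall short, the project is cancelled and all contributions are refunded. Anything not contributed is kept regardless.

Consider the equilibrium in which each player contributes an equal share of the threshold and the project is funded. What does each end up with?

40 points

Equal share of the threshold: 120/10 = 12.
At this profile no one gains by cutting their contribution: any cut drops the total below 120, the project is cancelled, contributions are refunded, and the deviator ends with 37, which is less than 37 − 12 + 15 = 40. Contributing more than 12 just wastes the excess. So contributing exactly 12 is a best response.
Each player's payoff: 37 − 12 + 15 = 40.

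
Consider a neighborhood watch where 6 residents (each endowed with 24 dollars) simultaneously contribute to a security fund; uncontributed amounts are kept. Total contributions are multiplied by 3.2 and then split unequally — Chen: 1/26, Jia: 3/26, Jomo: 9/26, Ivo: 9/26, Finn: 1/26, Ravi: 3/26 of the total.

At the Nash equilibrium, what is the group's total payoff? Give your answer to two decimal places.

A player with share s gets back 3.2·s per unit contributed, so full contribution is dominant for anyone with s > 1/3.2 = 0.3125 and zero contribution is dominant for anyone below.
Jomo and Ivo clear that bar, contributing 24 each; the remaining 4 contribute 0. Total contributed: 48.
The security fund pays out 3.2 × 48 = 153.60 in total (split across the unequal shares, but the aggregate is all that matters for the group sum).
The 4 free-riders keep 24 each, adding 96. Group total = 96 + 153.60 = 249.60.

249.60 dollars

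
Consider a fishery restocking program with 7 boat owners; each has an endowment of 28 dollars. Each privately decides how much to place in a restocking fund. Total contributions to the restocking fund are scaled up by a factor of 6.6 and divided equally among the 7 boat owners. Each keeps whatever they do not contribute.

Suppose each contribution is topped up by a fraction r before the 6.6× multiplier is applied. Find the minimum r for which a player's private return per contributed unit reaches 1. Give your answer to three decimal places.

With matching at rate r, one contributed unit becomes (1 + r) in the restocking fund and returns 6.6 × (1 + r) / 7 to the contributor.
Setting this equal to 1: 1 + r = 7/6.6 = 1.0606.
So the minimum matching rate is r = 1.0606 − 1 = 0.061.

0.061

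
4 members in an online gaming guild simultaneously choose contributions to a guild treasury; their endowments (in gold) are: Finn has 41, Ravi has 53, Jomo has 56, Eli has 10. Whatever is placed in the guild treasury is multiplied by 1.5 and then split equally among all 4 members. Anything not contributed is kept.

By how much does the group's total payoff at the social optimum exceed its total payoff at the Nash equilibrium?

The private return per contributed unit is 1.5/4 = 0.3750 < 1 for every player regardless of endowment, so the Nash equilibrium is zero contribution and the group total is Σ E_j = 41 + 53 + 56 + 10 = 160.
Each contributed unit returns 1.500 to the group, so the social optimum is full contribution by everyone: group total = 1.500 × 160 = 240.00.
Efficiency loss = (1.500 − 1) × 160 = 80.00.

80.00 gold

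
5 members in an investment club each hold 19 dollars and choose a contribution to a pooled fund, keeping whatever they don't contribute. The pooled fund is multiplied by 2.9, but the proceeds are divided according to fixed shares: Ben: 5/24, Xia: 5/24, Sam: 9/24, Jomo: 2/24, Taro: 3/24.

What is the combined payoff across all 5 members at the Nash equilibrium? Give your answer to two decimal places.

Each unit j contributes comes back to j as 2.9 × (j's share), so j prefers to contribute only if that share exceeds 1/2.9 = 0.3448; otherwise keeping the unit dominates.
Only Sam (9/24) clears that bar, contributing 19; the remaining 4 contribute 0. Total contributed: 19.
The pooled fund pays out 2.9 × 19 = 55.10 in total (split across the unequal shares, but the aggregate is all that matters for the group sum).
The 4 free-riders keep 19 each, adding 76. Group total = 76 + 55.10 = 131.10.

131.10 dollars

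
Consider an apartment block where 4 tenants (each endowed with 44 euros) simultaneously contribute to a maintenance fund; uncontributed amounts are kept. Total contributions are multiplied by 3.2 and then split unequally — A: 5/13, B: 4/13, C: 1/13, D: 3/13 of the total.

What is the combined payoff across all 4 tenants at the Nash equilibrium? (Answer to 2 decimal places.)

For player j, contributing a unit is worthwhile iff 3.2 × (j's share) ≥ 1, i.e. iff j's share is at least 0.3125.
Only A (5/13) clears that bar, contributing 44; the remaining 3 contribute 0. Total contributed: 44.
The maintenance fund pays out 3.2 × 44 = 140.80 in total (split across the unequal shares, but the aggregate is all that matters for the group sum).
The 3 free-riders keep 44 each, adding 132. Group total = 132 + 140.80 = 272.80.

272.80 euros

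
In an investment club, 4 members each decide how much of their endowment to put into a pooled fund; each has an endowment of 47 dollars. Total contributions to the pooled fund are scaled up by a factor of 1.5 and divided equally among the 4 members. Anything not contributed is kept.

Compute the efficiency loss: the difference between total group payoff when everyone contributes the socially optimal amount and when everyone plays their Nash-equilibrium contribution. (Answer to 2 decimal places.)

Each contributed unit returns 1.5/4 = 0.3750 to its contributor — below 1 — so contributing 0 is dominant for every player. At the Nash equilibrium everyone keeps their 47, and the group total is 4 × 47 = 188.
Each contributed unit returns 1.500 to the group as a whole (0.3750 to each of 4 players), which exceeds 1, so the social optimum is full contribution: group total = 1.500 × 188 = 282.00.
Efficiency loss = 282.00 − 188 = 94.00.

94.00 dollars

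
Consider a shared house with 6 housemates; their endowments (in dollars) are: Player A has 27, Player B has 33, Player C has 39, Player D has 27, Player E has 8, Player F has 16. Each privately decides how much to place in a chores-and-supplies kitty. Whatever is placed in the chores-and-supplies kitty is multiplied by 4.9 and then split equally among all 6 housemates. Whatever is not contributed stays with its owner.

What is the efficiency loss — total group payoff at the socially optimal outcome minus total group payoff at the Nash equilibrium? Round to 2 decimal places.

The private return per contributed unit is 4.9/6 = 0.8167 < 1 for every player regardless of endowment, so the Nash equilibrium is zero contribution and the group total is Σ E_j = 27 + 33 + 39 + 27 + 8 + 16 = 150.
Each contributed unit returns 4.900 to the group, so the social optimum is full contribution by everyone: group total = 4.900 × 150 = 735.00.
Efficiency loss = (4.900 − 1) × 150 = 585.00.

585.00 dollars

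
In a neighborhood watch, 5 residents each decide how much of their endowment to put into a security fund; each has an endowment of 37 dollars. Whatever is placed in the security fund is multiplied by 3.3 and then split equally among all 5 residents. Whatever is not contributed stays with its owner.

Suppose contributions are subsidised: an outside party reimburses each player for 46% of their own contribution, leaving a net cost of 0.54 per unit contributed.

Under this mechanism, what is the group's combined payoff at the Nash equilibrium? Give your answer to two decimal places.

Under the mechanism each unit contributed yields (3.3/5) / 0.54 = 1.2222 back to its contributor per unit of net cost, which exceeds 1, making full contribution the dominant choice for everyone.
At the Nash equilibrium everyone contributes 37. Group total payoff = 5 × (37 × 0.46 + 3.3 × 37) = 695.60.

695.60 dollars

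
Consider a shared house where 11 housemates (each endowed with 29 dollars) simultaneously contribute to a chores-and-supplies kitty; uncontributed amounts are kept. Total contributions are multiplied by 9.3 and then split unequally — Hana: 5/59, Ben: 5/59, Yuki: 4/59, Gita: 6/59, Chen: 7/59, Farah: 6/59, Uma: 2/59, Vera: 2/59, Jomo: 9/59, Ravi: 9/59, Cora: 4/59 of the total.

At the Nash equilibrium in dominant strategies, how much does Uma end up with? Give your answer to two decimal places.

56.43 dollars

Each unit j contributes comes back to j as 9.3 × (j's share), so j prefers to contribute only if that share exceeds 1/9.3 = 0.1075; otherwise keeping the unit dominates.
The shares above 0.1075 belong to Chen, Jomo and Ravi, contributing 29 each; the remaining 8 contribute 0. Total contributed: 87.
Uma keeps 29 and receives 9.3 × 87 × 2/59 = 27.43 from the chores-and-supplies kitty, for a payoff of 56.43.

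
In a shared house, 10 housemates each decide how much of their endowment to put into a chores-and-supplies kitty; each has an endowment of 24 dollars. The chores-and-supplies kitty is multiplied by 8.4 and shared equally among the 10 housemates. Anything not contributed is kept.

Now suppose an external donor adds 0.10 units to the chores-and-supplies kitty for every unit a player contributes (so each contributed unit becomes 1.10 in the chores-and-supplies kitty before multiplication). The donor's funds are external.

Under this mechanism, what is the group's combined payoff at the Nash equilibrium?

240.00 dollars

Even with the mechanism, each unit contributed returns only 8.4 × 1.10 / 10 = 0.9240 per unit of net cost, so contributing nothing is still dominant.
Everyone keeps their endowment and the group total is 10 × 24 = 240.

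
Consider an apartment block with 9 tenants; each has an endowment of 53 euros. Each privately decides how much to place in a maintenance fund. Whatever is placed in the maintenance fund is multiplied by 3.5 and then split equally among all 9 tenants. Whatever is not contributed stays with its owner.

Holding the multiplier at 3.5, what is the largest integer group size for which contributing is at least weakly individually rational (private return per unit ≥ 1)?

Private return per unit is 3.5/(group size), which is ≥ 1 whenever the group size is ≤ 3.5.
The largest such integer is 3.

3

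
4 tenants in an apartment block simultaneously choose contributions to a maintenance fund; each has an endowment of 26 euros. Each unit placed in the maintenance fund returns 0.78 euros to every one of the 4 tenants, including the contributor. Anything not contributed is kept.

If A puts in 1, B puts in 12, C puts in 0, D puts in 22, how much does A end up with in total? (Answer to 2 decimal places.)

52.30 euros

Total contributed: 1 + 12 + 0 + 22 = 35.
Each receives 0.78 × 35 = 27.30 from the maintenance fund.
A keeps 26 − 1 = 25, so A's payoff is 25 + 27.30 = 52.30.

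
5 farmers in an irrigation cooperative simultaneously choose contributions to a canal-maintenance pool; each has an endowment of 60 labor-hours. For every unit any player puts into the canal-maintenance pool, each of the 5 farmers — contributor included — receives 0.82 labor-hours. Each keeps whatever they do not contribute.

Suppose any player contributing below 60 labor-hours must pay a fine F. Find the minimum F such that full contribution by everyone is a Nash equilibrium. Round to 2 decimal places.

Given the others contribute fully, the best deviation is to contribute 0 (any partial contribution still incurs the fine and gives up units whose private return 0.82 is below 1).
Deviating from 60 to 0 saves 60 labor-hours but forfeits the deviator's share of the drop in the canal-maintenance pool: 0.82 × 60 = 49.20.
So the deviation gain is 60 − 49.20 = 10.80, and the fine must be at least 10.80 labor-hours to wipe it out.

10.80 labor-hours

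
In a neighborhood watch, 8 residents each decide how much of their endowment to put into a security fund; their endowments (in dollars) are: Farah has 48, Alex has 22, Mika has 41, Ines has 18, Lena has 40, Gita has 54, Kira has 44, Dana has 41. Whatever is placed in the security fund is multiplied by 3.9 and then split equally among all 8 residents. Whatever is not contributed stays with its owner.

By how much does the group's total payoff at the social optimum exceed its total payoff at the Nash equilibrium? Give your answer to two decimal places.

The private return per contributed unit is 3.9/8 = 0.4875 < 1 for every player regardless of endowment, so the Nash equilibrium is zero contribution and the group total is Σ E_j = 48 + 22 + 41 + 18 + 40 + 54 + 44 + 41 = 308.
Each contributed unit returns 3.900 to the group, so the social optimum is full contribution by everyone: group total = 3.900 × 308 = 1201.20.
Efficiency loss = (3.900 − 1) × 308 = 893.20.

893.20 dollars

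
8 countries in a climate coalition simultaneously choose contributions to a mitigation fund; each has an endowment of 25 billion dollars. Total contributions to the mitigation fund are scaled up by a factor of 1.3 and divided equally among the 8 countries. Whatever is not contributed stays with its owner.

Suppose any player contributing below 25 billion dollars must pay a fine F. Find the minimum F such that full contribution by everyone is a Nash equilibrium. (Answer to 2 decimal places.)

Given the others contribute fully, the best deviation is to contribute 0 (any partial contribution still incurs the fine and gives up units whose private return 0.1625 is below 1).
Deviating from 25 to 0 saves 25 billion dollars but forfeits the deviator's share of the drop in the mitigation fund: 1.3/8 × 25 = 4.06.
So the deviation gain is 25 − 4.06 = 20.94, and the fine must be at least 20.94 billion dollars to wipe it out.

20.94 billion dollars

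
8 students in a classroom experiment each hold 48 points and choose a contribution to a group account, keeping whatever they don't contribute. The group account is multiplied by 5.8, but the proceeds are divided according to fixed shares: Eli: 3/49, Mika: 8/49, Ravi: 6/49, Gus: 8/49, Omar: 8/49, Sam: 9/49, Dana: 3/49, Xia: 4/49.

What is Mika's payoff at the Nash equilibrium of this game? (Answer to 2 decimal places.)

For player j, contributing a unit is worthwhile iff 5.8 × (j's share) ≥ 1, i.e. iff j's share is at least 0.1724.
The only share above 0.1724 is Sam's 9/49, contributing 48; the remaining 7 contribute 0. Total contributed: 48.
Mika keeps 48 and receives 5.8 × 48 × 8/49 = 45.45 from the group account, for a payoff of 93.45.

93.45 points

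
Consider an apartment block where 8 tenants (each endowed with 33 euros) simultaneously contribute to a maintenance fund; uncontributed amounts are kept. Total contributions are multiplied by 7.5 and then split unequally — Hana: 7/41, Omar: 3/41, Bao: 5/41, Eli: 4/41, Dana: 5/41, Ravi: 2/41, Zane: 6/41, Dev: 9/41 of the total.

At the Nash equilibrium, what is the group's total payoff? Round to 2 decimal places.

907.50 euros

Each unit j contributes comes back to j as 7.5 × (j's share), so j prefers to contribute only if that share exceeds 1/7.5 = 0.1333; otherwise keeping the unit dominates.
Hana, Zane and Dev are above the threshold, contributing 33 each; the remaining 5 contribute 0. Total contributed: 99.
The maintenance fund pays out 7.5 × 99 = 742.50 in total (split across the unequal shares, but the aggregate is all that matters for the group sum).
The 5 free-riders keep 33 each, adding 165. Group total = 165 + 742.50 = 907.50.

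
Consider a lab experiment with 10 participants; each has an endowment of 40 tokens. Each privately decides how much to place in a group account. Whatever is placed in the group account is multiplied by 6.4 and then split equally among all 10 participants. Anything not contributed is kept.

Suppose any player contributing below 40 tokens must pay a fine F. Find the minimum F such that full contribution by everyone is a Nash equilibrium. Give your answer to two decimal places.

Given the others contribute fully, the best deviation is to contribute 0 (any partial contribution still incurs the fine and gives up units whose private return 0.6400 is below 1).
Deviating from 40 to 0 saves 40 tokens but forfeits the deviator's share of the drop in the group account: 6.4/10 × 40 = 25.60.
So the deviation gain is 40 − 25.60 = 14.40, and the fine must be at least 14.40 tokens to wipe it out.

14.40 tokens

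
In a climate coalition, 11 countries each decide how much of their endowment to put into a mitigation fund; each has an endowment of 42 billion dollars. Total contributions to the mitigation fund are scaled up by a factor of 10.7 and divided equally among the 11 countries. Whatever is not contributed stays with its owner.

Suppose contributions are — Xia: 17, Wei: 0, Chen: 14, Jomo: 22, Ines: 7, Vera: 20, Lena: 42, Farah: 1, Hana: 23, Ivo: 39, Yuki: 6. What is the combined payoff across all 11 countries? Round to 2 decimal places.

2314.70 billion dollars

Total contributed: 17 + 0 + 14 + 22 + 7 + 20 + 42 + 1 + 23 + 39 + 6 = 191; total kept: 11 × 42 − 191 = 271.
The mitigation fund pays out 10.7 × 191 = 2043.70 in aggregate.
Group total = 271 + 2043.70 = 2314.70.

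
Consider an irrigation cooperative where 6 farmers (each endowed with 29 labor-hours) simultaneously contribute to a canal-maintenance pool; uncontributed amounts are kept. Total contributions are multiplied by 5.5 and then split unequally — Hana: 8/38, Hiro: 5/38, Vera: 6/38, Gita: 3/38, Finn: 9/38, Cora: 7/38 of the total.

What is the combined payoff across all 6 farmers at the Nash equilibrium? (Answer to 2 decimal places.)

565.50 labor-hours

Each unit j contributes comes back to j as 5.5 × (j's share), so j prefers to contribute only if that share exceeds 1/5.5 = 0.1818; otherwise keeping the unit dominates.
Hana, Finn and Cora are above the threshold, contributing 29 each; the remaining 3 contribute 0. Total contributed: 87.
The canal-maintenance pool pays out 5.5 × 87 = 478.50 in total (split across the unequal shares, but the aggregate is all that matters for the group sum).
The 3 free-riders keep 29 each, adding 87. Group total = 87 + 478.50 = 565.50.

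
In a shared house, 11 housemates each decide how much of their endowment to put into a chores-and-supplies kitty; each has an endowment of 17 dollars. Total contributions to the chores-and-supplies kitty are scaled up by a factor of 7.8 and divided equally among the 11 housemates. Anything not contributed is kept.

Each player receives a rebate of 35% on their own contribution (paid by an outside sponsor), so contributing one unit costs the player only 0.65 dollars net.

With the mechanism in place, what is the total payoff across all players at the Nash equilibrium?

1524.05 dollars

Under the mechanism each unit contributed yields (7.8/11) / 0.65 = 1.0909 back to its contributor per unit of net cost, which exceeds 1, making full contribution the dominant choice for everyone.
So the Nash equilibrium is full contribution by all 11; the group earns 11 × (17 × 0.35 + 7.8 × 17) = 1524.05.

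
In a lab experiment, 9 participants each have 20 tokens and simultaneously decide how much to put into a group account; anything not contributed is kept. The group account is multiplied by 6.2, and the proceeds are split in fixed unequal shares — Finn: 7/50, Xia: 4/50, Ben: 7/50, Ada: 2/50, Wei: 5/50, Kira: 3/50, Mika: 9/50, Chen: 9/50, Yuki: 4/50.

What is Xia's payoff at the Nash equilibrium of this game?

39.84 tokens

Player j's private return per contributed unit is 6.2 × (j's share). Contributing is weakly dominant for j when that share is at least 1/6.2 = 0.1613, and contributing 0 is dominant otherwise.
Mika and Chen are above the threshold, contributing 20 each; the remaining 7 contribute 0. Total contributed: 40.
Xia keeps 20 and receives 6.2 × 40 × 4/50 = 19.84 from the group account, for a payoff of 39.84.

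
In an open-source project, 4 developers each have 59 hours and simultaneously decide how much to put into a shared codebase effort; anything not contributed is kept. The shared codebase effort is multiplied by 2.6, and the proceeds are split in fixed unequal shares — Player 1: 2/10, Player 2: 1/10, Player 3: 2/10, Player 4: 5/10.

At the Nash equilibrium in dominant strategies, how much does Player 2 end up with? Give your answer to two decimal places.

Player j's private return per contributed unit is 2.6 × (j's share). Contributing is weakly dominant for j when that share is at least 1/2.6 = 0.3846, and contributing 0 is dominant otherwise.
Only Player 4 (5/10) clears that bar, contributing 59; the remaining 3 contribute 0. Total contributed: 59.
Player 2 keeps 59 and receives 2.6 × 59 × 1/10 = 15.34 from the shared codebase effort, for a payoff of 74.34.

74.34 hours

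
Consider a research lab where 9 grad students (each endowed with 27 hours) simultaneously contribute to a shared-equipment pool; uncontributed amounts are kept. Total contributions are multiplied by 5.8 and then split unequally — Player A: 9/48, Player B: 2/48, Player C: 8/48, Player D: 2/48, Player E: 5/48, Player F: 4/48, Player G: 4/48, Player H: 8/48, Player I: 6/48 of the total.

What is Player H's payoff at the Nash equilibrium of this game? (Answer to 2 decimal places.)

Player j's private return per contributed unit is 5.8 × (j's share). Contributing is weakly dominant for j when that share is at least 1/5.8 = 0.1724, and contributing 0 is dominant otherwise.
The only share above 0.1724 is Player A's 9/48, contributing 27; the remaining 8 contribute 0. Total contributed: 27.
Player H keeps 27 and receives 5.8 × 27 × 8/48 = 26.10 from the shared-equipment pool, for a payoff of 53.10.

53.10 hours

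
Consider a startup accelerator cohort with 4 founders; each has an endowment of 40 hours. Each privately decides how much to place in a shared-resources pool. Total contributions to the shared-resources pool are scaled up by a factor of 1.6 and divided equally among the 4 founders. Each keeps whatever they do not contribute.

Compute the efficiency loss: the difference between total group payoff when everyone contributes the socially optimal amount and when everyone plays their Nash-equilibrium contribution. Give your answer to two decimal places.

96.00 hours

Each contributed unit returns 1.6/4 = 0.4000 to its contributor — below 1 — so contributing 0 is dominant for every player. At the Nash equilibrium everyone keeps their 40, and the group total is 4 × 40 = 160.
Each contributed unit returns 1.600 to the group as a whole (0.4000 to each of 4 players), which exceeds 1, so the social optimum is full contribution: group total = 1.600 × 160 = 256.00.
Efficiency loss = 256.00 − 160 = 96.00.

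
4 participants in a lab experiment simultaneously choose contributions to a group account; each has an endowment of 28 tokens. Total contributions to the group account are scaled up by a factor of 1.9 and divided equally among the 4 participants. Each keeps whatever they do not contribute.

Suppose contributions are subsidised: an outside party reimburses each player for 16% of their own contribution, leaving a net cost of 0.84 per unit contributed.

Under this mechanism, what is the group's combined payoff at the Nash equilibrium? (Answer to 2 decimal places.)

Even with the mechanism, each unit contributed returns only (1.9/4) / 0.84 = 0.5655 per unit of net cost, so contributing nothing is still dominant.
Everyone keeps their endowment and the group total is 4 × 28 = 112.

112.00 tokens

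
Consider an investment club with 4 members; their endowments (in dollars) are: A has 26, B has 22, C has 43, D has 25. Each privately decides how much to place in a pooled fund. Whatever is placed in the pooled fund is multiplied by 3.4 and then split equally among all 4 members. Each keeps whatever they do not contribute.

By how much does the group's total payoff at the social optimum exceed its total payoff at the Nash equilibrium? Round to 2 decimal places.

278.40 dollars

The private return per contributed unit is 3.4/4 = 0.8500 < 1 for every player regardless of endowment, so the Nash equilibrium is zero contribution and the group total is Σ E_j = 26 + 22 + 43 + 25 = 116.
Each contributed unit returns 3.400 to the group, so the social optimum is full contribution by everyone: group total = 3.400 × 116 = 394.40.
Efficiency loss = (3.400 − 1) × 116 = 278.40.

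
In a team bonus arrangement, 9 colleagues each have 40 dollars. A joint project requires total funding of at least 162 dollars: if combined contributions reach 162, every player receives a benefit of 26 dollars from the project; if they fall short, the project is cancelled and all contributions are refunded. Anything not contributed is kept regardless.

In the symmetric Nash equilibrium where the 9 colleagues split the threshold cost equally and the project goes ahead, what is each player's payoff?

Equal share of the threshold: 162/9 = 18.
At this profile no one gains by cutting their contribution: any cut drops the total below 162, the project is cancelled, contributions are refunded, and the deviator ends with 40, which is less than 40 − 18 + 26 = 48. Contributing more than 18 just wastes the excess. So contributing exactly 18 is a best response.
Each player's payoff: 40 − 18 + 26 = 48.

48 dollars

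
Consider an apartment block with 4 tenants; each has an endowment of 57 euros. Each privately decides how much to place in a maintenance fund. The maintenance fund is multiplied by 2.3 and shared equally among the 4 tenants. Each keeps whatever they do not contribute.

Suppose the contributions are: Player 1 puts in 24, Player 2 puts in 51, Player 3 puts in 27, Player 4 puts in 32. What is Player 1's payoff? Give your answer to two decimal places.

110.05 euros

Total contributed: 24 + 51 + 27 + 32 = 134.
Each receives 2.3 × 134 / 4 = 77.05 from the maintenance fund.
Player 1 keeps 57 − 24 = 33, so Player 1's payoff is 33 + 77.05 = 110.05.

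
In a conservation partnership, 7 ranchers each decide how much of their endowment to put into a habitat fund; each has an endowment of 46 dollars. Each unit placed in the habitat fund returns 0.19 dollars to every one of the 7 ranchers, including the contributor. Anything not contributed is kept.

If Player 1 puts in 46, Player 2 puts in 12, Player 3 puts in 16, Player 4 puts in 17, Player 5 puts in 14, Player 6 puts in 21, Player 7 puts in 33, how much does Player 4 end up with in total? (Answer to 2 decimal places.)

Total contributed: 46 + 12 + 16 + 17 + 14 + 21 + 33 = 159.
Each receives 0.19 × 159 = 30.21 from the habitat fund.
Player 4 keeps 46 − 17 = 29, so Player 4's payoff is 29 + 30.21 = 59.21.

59.21 dollars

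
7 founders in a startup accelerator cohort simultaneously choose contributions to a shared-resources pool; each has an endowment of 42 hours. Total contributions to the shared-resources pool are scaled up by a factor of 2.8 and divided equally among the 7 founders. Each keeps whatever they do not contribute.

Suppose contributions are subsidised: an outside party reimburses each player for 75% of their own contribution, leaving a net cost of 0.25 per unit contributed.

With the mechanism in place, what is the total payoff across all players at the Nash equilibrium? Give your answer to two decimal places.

With the mechanism, a contributed unit returns (2.8/7) / 0.25 = 1.6000 per unit of net cost to the contributor — now above 1 — so contributing fully is weakly dominant for every player.
So the Nash equilibrium is full contribution by all 7; the group earns 7 × (42 × 0.75 + 2.8 × 42) = 1043.70.

1043.70 hours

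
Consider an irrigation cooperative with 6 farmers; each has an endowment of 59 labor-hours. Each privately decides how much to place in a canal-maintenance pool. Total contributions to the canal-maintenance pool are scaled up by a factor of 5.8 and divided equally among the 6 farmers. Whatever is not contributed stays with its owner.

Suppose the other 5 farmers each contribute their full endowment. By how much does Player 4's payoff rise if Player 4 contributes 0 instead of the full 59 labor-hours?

1.97 labor-hours

Switching from a contribution of 59 to 0 lets Player 4 keep an extra 59 labor-hours, but lowers the canal-maintenance pool by 59, which costs Player 4 their own share of that drop: 5.8/6 × 59 = 57.03.
Net gain = 59 − 57.03 = 1.97. The private return per contributed unit (0.9667) is below 1, so free-riding is indeed the best response regardless of what the others do.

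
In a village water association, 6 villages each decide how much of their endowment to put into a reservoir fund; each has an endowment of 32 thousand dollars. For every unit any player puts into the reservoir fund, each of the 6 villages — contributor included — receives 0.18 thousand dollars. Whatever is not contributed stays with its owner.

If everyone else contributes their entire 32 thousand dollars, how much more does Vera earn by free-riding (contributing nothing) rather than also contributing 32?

26.24 thousand dollars

Switching from a contribution of 32 to 0 lets Vera keep an extra 32 thousand dollars, but lowers the reservoir fund by 32, which costs Vera their own share of that drop: 0.18 × 32 = 5.76.
Net gain = 32 − 5.76 = 26.24. The private return per contributed unit (0.18) is below 1, so free-riding is indeed the best response regardless of what the others do.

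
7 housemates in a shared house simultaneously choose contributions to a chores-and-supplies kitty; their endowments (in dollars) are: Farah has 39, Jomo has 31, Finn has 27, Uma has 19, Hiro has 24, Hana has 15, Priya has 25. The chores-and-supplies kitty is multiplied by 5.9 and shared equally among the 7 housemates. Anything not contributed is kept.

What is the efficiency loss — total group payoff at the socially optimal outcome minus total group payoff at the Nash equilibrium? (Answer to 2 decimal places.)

882.00 dollars

The private return per contributed unit is 5.9/7 = 0.8429 < 1 for every player regardless of endowment, so the Nash equilibrium is zero contribution and the group total is Σ E_j = 39 + 31 + 27 + 19 + 24 + 15 + 25 = 180.
Each contributed unit returns 5.900 to the group, so the social optimum is full contribution by everyone: group total = 5.900 × 180 = 1062.00.
Efficiency loss = (5.900 − 1) × 180 = 882.00.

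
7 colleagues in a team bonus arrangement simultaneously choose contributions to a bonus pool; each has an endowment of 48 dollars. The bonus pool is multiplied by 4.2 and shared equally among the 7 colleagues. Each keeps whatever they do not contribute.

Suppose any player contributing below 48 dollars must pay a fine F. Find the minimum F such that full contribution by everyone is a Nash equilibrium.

Given the others contribute fully, the best deviation is to contribute 0 (any partial contribution still incurs the fine and gives up units whose private return 0.6000 is below 1).
Deviating from 48 to 0 saves 48 dollars but forfeits the deviator's share of the drop in the bonus pool: 4.2/7 × 48 = 28.80.
So the deviation gain is 48 − 28.80 = 19.20, and the fine must be at least 19.20 dollars to wipe it out.

19.20 dollars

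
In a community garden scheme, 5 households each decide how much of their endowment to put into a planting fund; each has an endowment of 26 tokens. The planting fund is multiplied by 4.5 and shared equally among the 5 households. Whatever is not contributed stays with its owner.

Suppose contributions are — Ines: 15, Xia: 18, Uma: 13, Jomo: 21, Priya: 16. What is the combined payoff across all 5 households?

420.50 tokens

Total contributed: 15 + 18 + 13 + 21 + 16 = 83; total kept: 5 × 26 − 83 = 47.
The planting fund pays out 4.5 × 83 = 373.50 in aggregate.
Group total = 47 + 373.50 = 420.50.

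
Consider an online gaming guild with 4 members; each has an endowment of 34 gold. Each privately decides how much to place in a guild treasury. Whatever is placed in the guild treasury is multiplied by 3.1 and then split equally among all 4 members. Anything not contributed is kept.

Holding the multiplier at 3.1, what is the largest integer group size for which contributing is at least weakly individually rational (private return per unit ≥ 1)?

3

Private return per unit is 3.1/(group size), which is ≥ 1 whenever the group size is ≤ 3.1.
The largest such integer is 3.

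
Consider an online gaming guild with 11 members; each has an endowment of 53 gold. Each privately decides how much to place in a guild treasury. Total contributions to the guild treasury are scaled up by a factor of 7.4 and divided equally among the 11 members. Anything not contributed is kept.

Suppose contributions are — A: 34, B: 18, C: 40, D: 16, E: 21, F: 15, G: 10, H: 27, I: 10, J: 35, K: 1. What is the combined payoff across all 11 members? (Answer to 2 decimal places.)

2035.80 gold

Total contributed: 34 + 18 + 40 + 16 + 21 + 15 + 10 + 27 + 10 + 35 + 1 = 227; total kept: 11 × 53 − 227 = 356.
The guild treasury pays out 7.4 × 227 = 1679.80 in aggregate.
Group total = 356 + 1679.80 = 2035.80.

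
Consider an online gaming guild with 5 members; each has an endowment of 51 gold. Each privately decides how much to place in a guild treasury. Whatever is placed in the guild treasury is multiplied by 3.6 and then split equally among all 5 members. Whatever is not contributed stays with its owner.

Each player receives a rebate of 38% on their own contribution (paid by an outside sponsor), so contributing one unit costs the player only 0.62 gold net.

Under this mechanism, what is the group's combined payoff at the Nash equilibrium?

1014.90 gold

With the mechanism, a contributed unit returns (3.6/5) / 0.62 = 1.1613 per unit of net cost to the contributor — now above 1 — so contributing fully is weakly dominant for every player.
At the Nash equilibrium everyone contributes 51. Group total payoff = 5 × (51 × 0.38 + 3.6 × 51) = 1014.90.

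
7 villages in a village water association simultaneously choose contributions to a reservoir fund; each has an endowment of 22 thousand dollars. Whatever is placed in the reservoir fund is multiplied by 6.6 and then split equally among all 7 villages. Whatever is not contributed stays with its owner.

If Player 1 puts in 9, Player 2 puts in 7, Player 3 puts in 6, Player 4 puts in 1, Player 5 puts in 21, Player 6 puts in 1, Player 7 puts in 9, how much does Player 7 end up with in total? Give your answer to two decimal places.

63.91 thousand dollars

Total contributed: 9 + 7 + 6 + 1 + 21 + 1 + 9 = 54.
Each receives 6.6 × 54 / 7 = 50.91 from the reservoir fund.
Player 7 keeps 22 − 9 = 13, so Player 7's payoff is 13 + 50.91 = 63.91.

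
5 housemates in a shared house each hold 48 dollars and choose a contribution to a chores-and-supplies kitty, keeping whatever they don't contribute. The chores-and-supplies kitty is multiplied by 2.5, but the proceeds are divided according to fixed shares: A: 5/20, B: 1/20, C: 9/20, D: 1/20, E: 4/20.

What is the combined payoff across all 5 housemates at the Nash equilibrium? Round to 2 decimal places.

312.00 dollars

Player j's private return per contributed unit is 2.5 × (j's share). Contributing is weakly dominant for j when that share is at least 1/2.5 = 0.4000, and contributing 0 is dominant otherwise.
C alone (share 9/20) is above the threshold, contributing 48; the remaining 4 contribute 0. Total contributed: 48.
The chores-and-supplies kitty pays out 2.5 × 48 = 120.00 in total (split across the unequal shares, but the aggregate is all that matters for the group sum).
The 4 free-riders keep 48 each, adding 192. Group total = 192 + 120.00 = 312.00.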